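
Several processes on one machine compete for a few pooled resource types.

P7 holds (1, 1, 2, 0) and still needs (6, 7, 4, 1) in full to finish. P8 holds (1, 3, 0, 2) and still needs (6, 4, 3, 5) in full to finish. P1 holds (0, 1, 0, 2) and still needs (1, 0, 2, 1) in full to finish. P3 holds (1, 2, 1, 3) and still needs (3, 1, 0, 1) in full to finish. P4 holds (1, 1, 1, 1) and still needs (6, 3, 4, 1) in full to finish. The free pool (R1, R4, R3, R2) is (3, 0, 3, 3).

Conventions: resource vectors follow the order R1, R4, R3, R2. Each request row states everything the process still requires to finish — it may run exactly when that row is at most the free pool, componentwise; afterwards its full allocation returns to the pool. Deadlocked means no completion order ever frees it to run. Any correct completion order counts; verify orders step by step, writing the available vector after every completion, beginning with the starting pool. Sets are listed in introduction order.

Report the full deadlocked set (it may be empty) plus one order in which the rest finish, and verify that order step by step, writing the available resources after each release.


Deadlocked set: P7, P8 and P4.
Key observation: the pool after P1, P3 is (4, 3, 4, 8); every surviving request exceeds it in R1, so progress ends there.
The rest can finish in the order P1, P3. Verifying each step:
  pool = (3, 0, 3, 3)
  P1 needs (1, 0, 2, 1) <= (3, 0, 3, 3) -> finishes; pool += (0, 1, 0, 2) = (3, 1, 3, 5)
  P3 needs (3, 1, 0, 1) <= (3, 1, 3, 5) -> finishes; pool += (1, 2, 1, 3) = (4, 3, 4, 8)
The stuck group stays short no matter what:
  P7 still needs (6, 7, 4, 1) but only (4, 3, 4, 8) is free — short on R1 and R4
  P8 still needs (6, 4, 3, 5) but only (4, 3, 4, 8) is free — short on R1 and R4
  P4 still needs (6, 3, 4, 1) but only (4, 3, 4, 8) is free — short on R1


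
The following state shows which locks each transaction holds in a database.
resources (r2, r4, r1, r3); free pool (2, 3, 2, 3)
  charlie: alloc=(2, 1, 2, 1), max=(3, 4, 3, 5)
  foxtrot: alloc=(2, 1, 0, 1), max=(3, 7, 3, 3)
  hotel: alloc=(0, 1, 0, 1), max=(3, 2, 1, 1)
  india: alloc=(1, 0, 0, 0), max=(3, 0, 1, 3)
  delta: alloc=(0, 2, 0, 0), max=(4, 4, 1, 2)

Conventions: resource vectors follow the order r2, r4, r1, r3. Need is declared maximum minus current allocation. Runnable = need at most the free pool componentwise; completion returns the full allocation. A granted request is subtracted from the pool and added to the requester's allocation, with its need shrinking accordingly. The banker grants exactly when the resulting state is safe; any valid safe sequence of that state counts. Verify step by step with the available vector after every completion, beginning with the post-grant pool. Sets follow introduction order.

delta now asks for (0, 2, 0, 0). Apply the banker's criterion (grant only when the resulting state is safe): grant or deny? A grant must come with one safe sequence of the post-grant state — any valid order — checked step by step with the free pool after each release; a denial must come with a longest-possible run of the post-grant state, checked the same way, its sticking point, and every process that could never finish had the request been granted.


DENY — the pretend-granted state is unsafe.
Key observation: after india, hotel the pool peaks at (3, 2, 2, 4), and each blocked process is short somewhere: charlie on r4; foxtrot on r4, r1; delta on r2.
On the post-grant state, india, hotel is a maximal run — nothing extends it. Check, step by step:
  pool = (2, 1, 2, 3)
  india needs (2, 0, 1, 3) <= (2, 1, 2, 3) -> finishes; pool += (1, 0, 0, 0) = (3, 1, 2, 3)
  hotel needs (3, 1, 1, 0) <= (3, 1, 2, 3) -> finishes; pool += (0, 1, 0, 1) = (3, 2, 2, 4)
  charlie cannot run: need (1, 3, 1, 4) vs free (3, 2, 2, 4) (insufficient r4)
  foxtrot cannot run: need (1, 6, 3, 2) vs free (3, 2, 2, 4) (insufficient r4 and r1)
  delta cannot run: need (4, 0, 1, 2) vs free (3, 2, 2, 4) (insufficient r2)
Had the request been granted, charlie, foxtrot and delta could never finish.


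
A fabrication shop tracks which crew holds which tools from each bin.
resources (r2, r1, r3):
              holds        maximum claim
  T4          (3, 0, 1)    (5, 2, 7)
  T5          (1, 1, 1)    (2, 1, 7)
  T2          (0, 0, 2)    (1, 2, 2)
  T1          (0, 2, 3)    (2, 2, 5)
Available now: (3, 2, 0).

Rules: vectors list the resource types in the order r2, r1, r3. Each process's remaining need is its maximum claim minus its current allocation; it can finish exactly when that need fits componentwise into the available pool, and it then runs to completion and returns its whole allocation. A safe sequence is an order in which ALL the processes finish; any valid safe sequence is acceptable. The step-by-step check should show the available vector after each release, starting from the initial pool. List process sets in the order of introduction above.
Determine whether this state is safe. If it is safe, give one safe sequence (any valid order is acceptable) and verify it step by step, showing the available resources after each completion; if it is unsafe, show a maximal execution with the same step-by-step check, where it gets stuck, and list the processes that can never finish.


UNSAFE — no complete ordering exists.
Key observation: T2, T1 can finish, but then (3, 4, 5) is all there is, and the blocked group's r3 demands exceed it.
Going as far as possible: T2, T1; after that, nothing fits. Check, step by step:
  pool = (3, 2, 0)
  T2: need (1, 2, 0) fits (3, 2, 0); releases (0, 0, 2), pool now (3, 2, 2)
  T1: need (2, 0, 2) fits (3, 2, 2); releases (0, 2, 3), pool now (3, 4, 5)
  T4 still needs (2, 2, 6) but only (3, 4, 5) is free — short on r3
  T5 still needs (1, 0, 6) but only (3, 4, 5) is free — short on r3
Processes that can never finish: T4 and T5.


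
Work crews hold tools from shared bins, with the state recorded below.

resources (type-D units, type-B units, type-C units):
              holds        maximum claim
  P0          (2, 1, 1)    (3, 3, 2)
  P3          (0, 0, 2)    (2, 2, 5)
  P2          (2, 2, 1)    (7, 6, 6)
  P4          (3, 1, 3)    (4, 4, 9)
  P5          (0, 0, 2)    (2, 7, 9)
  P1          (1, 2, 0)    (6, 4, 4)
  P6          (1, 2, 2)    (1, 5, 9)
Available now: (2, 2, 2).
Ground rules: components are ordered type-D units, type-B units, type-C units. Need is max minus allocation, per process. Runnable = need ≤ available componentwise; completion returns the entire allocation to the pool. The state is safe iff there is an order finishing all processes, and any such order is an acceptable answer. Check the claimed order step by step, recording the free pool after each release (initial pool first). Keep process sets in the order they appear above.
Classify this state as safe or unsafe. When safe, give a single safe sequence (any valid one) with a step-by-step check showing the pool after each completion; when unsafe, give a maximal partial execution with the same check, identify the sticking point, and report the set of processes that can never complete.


The state is UNSAFE.
Key observation: after P0, P3 the pool peaks at (4, 3, 5), and each blocked process is short somewhere: P2 on type-D units, type-B units; P4 on type-C units; P5 on type-B units, type-C units; P1 on type-D units; P6 on type-C units.
Going as far as possible: P0, P3; after that, nothing fits. Check, step by step:
  pool = (2, 2, 2)
  run P0 (needs (1, 2, 1), free (2, 2, 2)); after release of (2, 1, 1) the pool is (4, 3, 3)
  run P3 (needs (2, 2, 3), free (4, 3, 3)); after release of (0, 0, 2) the pool is (4, 3, 5)
  blocked: P2 wants (5, 4, 5), pool (4, 3, 5) — not enough type-D units and type-B units
  blocked: P4 wants (1, 3, 6), pool (4, 3, 5) — not enough type-C units
  blocked: P5 wants (2, 7, 7), pool (4, 3, 5) — not enough type-B units and type-C units
  blocked: P1 wants (5, 2, 4), pool (4, 3, 5) — not enough type-D units
  blocked: P6 wants (0, 3, 7), pool (4, 3, 5) — not enough type-C units
Processes that can never finish: P2, P4, P5, P1 and P6.


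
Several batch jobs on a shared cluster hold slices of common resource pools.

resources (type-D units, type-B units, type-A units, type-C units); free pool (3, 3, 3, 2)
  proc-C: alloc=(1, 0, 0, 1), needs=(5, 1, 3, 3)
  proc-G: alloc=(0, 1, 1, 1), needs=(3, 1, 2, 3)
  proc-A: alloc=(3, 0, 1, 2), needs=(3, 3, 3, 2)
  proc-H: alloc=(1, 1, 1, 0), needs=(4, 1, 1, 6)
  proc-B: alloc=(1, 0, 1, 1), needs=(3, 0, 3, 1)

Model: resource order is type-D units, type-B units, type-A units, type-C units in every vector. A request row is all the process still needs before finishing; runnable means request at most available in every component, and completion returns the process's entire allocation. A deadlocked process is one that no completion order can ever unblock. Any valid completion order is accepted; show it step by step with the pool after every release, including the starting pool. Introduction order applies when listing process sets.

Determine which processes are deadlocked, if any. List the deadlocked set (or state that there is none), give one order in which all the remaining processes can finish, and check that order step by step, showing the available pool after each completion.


No process is deadlocked.
Key observation: proc-A fits the free pool immediately, and its release cascades until everyone finishes.
The rest can finish in the order proc-A, proc-C, proc-B, proc-H, proc-G. Verifying each step:
  pool = (3, 3, 3, 2)
  proc-A: need (3, 3, 3, 2) fits (3, 3, 3, 2); releases (3, 0, 1, 2), pool now (6, 3, 4, 4)
  proc-C: need (5, 1, 3, 3) fits (6, 3, 4, 4); releases (1, 0, 0, 1), pool now (7, 3, 4, 5)
  proc-B: need (3, 0, 3, 1) fits (7, 3, 4, 5); releases (1, 0, 1, 1), pool now (8, 3, 5, 6)
  proc-H: need (4, 1, 1, 6) fits (8, 3, 5, 6); releases (1, 1, 1, 0), pool now (9, 4, 6, 6)
  proc-G: need (3, 1, 2, 3) fits (9, 4, 6, 6); releases (0, 1, 1, 1), pool now (9, 5, 7, 7)


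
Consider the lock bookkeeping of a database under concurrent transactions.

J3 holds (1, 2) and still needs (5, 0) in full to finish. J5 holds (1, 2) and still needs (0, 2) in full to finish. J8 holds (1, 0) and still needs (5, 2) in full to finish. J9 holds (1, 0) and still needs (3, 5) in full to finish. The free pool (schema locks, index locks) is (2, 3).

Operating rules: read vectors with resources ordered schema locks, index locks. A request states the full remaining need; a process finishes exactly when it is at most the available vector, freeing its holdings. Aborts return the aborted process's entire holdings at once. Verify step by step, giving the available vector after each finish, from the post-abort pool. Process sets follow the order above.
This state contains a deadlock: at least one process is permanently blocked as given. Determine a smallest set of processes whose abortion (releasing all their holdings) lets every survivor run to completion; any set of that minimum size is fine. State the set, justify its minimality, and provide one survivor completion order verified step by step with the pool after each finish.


Abort J8.
Key observation: before aborting J8, J3 was permanently blocked — no order could ever run it; afterwards it completes at step 3.
Minimality: the empty abort set fails — the state is deadlocked as it stands.
The survivors complete as J5, J9, J3. Check, step by step (starting from the post-abort pool):
  pool = (3, 3)
  run J5 (needs (0, 2), free (3, 3)); after release of (1, 2) the pool is (4, 5)
  run J9 (needs (3, 5), free (4, 5)); after release of (1, 0) the pool is (5, 5)
  run J3 (needs (5, 0), free (5, 5)); after release of (1, 2) the pool is (6, 7)


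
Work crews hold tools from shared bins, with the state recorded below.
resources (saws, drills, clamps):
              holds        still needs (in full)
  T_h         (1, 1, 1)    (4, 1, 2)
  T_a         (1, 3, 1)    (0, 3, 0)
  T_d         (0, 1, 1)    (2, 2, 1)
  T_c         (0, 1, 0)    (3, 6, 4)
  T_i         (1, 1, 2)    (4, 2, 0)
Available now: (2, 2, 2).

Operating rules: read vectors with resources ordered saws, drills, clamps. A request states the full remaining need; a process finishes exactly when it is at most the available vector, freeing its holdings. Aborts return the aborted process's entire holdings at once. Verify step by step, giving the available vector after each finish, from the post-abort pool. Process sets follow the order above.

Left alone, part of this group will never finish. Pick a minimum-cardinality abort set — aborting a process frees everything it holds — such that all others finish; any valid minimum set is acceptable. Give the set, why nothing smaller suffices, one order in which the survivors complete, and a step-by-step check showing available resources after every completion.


Minimum abort set: T_i.
Key observation: T_h could never have finished before the abort; with (1, 1, 2) returned by T_i, it fits at step 2.
No smaller set exists: with zero aborts the deadlock remains.
One survivor order: T_a, T_h, T_d, T_c. Check, step by step (post-abort pool first):
  pool = (3, 3, 4)
  T_a needs (0, 3, 0) <= (3, 3, 4) -> finishes; pool += (1, 3, 1) = (4, 6, 5)
  T_h needs (4, 1, 2) <= (4, 6, 5) -> finishes; pool += (1, 1, 1) = (5, 7, 6)
  T_d needs (2, 2, 1) <= (5, 7, 6) -> finishes; pool += (0, 1, 1) = (5, 8, 7)
  T_c needs (3, 6, 4) <= (5, 8, 7) -> finishes; pool += (0, 1, 0) = (5, 9, 7)


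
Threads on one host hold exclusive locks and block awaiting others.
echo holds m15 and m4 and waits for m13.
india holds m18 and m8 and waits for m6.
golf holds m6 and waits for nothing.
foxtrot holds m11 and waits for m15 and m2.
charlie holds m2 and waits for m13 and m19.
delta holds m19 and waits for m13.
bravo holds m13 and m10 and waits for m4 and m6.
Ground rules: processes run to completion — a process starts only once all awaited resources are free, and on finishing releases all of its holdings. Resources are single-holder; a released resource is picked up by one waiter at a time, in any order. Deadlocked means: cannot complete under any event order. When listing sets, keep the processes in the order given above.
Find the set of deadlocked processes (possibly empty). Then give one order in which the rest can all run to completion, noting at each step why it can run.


The deadlocked set is echo, foxtrot, charlie, delta and bravo.
Key observation: echo -> bravo -> echo is a circular wait — nothing in it can go first; foxtrot, charlie and delta wait into the deadlock from upstream.
A valid finishing order for the others: golf, india.
Verifying each step:
  run golf (it waits on nothing); releases m6
  run india (all its waits — m6 — are resolved); releases m18 and m8


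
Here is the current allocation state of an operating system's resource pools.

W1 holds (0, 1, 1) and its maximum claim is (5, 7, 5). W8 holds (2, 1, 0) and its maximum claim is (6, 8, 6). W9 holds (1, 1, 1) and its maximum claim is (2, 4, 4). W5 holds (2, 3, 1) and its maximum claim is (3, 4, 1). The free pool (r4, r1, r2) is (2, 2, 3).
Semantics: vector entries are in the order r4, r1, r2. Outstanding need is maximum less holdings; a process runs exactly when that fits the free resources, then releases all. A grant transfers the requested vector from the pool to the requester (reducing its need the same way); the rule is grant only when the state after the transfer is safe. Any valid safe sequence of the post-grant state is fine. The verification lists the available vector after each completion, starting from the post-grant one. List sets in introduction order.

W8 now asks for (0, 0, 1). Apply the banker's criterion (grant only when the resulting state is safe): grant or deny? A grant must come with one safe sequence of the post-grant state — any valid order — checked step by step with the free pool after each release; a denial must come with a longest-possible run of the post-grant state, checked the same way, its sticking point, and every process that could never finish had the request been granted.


GRANT — the state after the grant stays safe, e.g. via W5, W9, W1, W8.
Key observation: with (2, 2, 2) left after the transfer, W5 can run at once — the state stays safe.
Check on the post-grant state, step by step:
  pool = (2, 2, 2)
  run W5 (needs (1, 1, 0), free (2, 2, 2)); after release of (2, 3, 1) the pool is (4, 5, 3)
  run W9 (needs (1, 3, 3), free (4, 5, 3)); after release of (1, 1, 1) the pool is (5, 6, 4)
  run W1 (needs (5, 6, 4), free (5, 6, 4)); after release of (0, 1, 1) the pool is (5, 7, 5)
  run W8 (needs (4, 7, 5), free (5, 7, 5)); after release of (2, 1, 1) the pool is (7, 8, 6)


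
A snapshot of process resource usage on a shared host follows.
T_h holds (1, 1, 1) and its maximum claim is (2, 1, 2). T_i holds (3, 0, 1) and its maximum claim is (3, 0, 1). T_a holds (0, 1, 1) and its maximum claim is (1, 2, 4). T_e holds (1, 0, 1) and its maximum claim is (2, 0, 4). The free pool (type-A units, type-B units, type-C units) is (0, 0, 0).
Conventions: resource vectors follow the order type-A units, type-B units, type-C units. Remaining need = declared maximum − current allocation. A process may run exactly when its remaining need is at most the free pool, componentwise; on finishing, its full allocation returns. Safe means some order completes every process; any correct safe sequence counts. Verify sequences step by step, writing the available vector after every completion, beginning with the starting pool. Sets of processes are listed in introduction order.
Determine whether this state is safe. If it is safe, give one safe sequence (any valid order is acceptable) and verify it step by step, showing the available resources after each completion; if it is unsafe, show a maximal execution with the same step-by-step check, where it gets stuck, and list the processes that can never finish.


UNSAFE — no complete ordering exists.
Key observation: no order helps: past T_i, T_h, the free pool tops out at (4, 1, 2), below what each blocked process needs in type-C units.
A maximal execution: T_i, T_h — then nothing else fits. Walking it through:
  pool = (0, 0, 0)
  T_i needs (0, 0, 0) <= (0, 0, 0) -> finishes; pool += (3, 0, 1) = (3, 0, 1)
  T_h needs (1, 0, 1) <= (3, 0, 1) -> finishes; pool += (1, 1, 1) = (4, 1, 2)
  blocked: T_a wants (1, 1, 3), pool (4, 1, 2) — not enough type-C units
  blocked: T_e wants (1, 0, 3), pool (4, 1, 2) — not enough type-C units
Processes that can never finish: T_a and T_e.


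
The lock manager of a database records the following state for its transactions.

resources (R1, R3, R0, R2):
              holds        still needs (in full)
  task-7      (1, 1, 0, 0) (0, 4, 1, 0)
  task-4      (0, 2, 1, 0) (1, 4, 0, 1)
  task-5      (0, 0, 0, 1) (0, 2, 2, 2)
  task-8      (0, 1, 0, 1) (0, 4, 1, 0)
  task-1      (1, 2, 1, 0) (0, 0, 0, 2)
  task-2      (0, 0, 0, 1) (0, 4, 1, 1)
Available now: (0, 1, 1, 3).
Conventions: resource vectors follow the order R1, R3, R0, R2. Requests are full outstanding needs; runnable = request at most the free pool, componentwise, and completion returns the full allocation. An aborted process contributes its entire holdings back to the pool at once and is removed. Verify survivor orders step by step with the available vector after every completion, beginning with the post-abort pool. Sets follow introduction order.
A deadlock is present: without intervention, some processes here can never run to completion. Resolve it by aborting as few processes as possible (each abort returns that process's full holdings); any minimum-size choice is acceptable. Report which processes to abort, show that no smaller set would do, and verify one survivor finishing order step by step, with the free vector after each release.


Minimum abort set: task-8.
Key observation: the deadlocked task-2 becomes finishable only because task-8 released (0, 1, 0, 1); it completes at step 2 below.
No smaller set exists: with zero aborts the deadlock remains.
One survivor order: task-1, task-2, task-5, task-4, task-7. Verifying each step (post-abort pool first):
  pool = (0, 2, 1, 4)
  run task-1 (needs (0, 0, 0, 2), free (0, 2, 1, 4)); after release of (1, 2, 1, 0) the pool is (1, 4, 2, 4)
  run task-2 (needs (0, 4, 1, 1), free (1, 4, 2, 4)); after release of (0, 0, 0, 1) the pool is (1, 4, 2, 5)
  run task-5 (needs (0, 2, 2, 2), free (1, 4, 2, 5)); after release of (0, 0, 0, 1) the pool is (1, 4, 2, 6)
  run task-4 (needs (1, 4, 0, 1), free (1, 4, 2, 6)); after release of (0, 2, 1, 0) the pool is (1, 6, 3, 6)
  run task-7 (needs (0, 4, 1, 0), free (1, 6, 3, 6)); after release of (1, 1, 0, 0) the pool is (2, 7, 3, 6)


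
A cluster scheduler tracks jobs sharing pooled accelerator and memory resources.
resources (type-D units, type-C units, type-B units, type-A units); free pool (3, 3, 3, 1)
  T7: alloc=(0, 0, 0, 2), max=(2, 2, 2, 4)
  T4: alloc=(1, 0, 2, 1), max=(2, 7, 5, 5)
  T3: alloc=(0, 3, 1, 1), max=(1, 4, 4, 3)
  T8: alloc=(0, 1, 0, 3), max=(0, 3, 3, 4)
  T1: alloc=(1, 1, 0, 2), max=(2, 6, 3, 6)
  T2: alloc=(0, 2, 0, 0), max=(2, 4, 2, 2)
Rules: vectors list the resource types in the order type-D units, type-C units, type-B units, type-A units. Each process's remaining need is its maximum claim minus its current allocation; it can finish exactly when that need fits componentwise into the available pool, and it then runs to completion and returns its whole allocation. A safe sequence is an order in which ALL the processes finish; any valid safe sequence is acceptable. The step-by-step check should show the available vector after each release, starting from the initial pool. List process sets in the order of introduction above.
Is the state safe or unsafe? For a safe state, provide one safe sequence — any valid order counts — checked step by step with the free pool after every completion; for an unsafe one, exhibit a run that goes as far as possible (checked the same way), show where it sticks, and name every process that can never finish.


SAFE. One safe sequence: T8, T7, T3, T1, T4, T2.
Key observation: reading the order forward, T8 is the first process whose need (0, 2, 3, 1) meets the free pool (3, 3, 3, 1) exactly on a resource it requests.
Walking it through:
  pool = (3, 3, 3, 1)
  T8 needs (0, 2, 3, 1) <= (3, 3, 3, 1) -> finishes; pool += (0, 1, 0, 3) = (3, 4, 3, 4)
  T7 needs (2, 2, 2, 2) <= (3, 4, 3, 4) -> finishes; pool += (0, 0, 0, 2) = (3, 4, 3, 6)
  T3 needs (1, 1, 3, 2) <= (3, 4, 3, 6) -> finishes; pool += (0, 3, 1, 1) = (3, 7, 4, 7)
  T1 needs (1, 5, 3, 4) <= (3, 7, 4, 7) -> finishes; pool += (1, 1, 0, 2) = (4, 8, 4, 9)
  T4 needs (1, 7, 3, 4) <= (4, 8, 4, 9) -> finishes; pool += (1, 0, 2, 1) = (5, 8, 6, 10)
  T2 needs (2, 2, 2, 2) <= (5, 8, 6, 10) -> finishes; pool += (0, 2, 0, 0) = (5, 10, 6, 10)


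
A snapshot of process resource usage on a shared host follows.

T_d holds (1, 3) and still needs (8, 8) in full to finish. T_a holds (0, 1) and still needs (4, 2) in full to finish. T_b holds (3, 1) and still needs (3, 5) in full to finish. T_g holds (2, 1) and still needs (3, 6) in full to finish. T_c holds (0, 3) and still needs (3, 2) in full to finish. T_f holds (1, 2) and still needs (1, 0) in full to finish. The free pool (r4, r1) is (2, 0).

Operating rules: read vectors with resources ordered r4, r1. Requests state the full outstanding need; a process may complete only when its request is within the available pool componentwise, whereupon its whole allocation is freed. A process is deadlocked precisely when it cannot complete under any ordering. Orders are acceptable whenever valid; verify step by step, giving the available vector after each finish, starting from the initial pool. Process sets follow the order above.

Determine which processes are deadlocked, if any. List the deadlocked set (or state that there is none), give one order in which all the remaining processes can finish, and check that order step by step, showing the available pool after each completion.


Nothing here is deadlocked.
Key observation: beginning at T_f, releases accumulate fast enough that every process eventually fits.
A valid finishing order for the others: T_f, T_c, T_b, T_a, T_g, T_d. Step-by-step check:
  pool = (2, 0)
  T_f needs (1, 0) <= (2, 0) -> finishes; pool += (1, 2) = (3, 2)
  T_c needs (3, 2) <= (3, 2) -> finishes; pool += (0, 3) = (3, 5)
  T_b needs (3, 5) <= (3, 5) -> finishes; pool += (3, 1) = (6, 6)
  T_a needs (4, 2) <= (6, 6) -> finishes; pool += (0, 1) = (6, 7)
  T_g needs (3, 6) <= (6, 7) -> finishes; pool += (2, 1) = (8, 8)
  T_d needs (8, 8) <= (8, 8) -> finishes; pool += (1, 3) = (9, 11)


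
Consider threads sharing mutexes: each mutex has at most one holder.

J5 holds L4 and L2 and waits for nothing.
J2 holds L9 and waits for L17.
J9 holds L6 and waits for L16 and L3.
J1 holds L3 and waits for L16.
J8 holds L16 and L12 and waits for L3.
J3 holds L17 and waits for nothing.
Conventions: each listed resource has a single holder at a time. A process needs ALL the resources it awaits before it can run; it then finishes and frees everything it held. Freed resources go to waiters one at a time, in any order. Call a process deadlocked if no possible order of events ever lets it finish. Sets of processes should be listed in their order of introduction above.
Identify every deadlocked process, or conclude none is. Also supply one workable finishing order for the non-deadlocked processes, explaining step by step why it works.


The deadlocked set is J9, J1 and J8.
Key observation: the knot is the closed ring of waits J1 -> J8 -> J1; J9 waits into the deadlock from upstream.
The rest can finish in the order J3, J5, J2.
Check, step by step:
  J3: no waits; runs immediately, freeing L17
  J5: no waits; runs immediately, freeing L4 and L2
  run J2 (all its waits — L17 — are resolved); releases L9


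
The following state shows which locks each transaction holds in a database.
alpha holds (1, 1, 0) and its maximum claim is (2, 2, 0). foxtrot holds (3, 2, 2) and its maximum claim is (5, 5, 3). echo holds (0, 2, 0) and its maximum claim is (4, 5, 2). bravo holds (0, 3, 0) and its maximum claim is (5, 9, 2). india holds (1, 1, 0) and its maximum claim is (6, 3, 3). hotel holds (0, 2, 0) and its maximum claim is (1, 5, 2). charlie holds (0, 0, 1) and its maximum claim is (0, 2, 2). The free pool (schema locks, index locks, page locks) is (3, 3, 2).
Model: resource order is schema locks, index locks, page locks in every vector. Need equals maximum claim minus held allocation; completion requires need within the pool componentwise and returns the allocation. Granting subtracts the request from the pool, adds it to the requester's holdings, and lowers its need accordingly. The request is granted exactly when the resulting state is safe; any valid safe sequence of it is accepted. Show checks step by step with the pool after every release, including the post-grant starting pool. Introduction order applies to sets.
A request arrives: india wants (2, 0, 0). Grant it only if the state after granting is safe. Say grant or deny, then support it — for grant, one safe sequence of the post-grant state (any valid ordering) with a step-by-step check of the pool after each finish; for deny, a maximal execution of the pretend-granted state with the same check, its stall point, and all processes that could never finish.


GRANT — the state after the grant stays safe, e.g. via alpha, foxtrot, india, charlie, echo, bravo, hotel.
Key observation: after the grant the pool drops to (1, 3, 2), which still lets alpha finish first and unwind the rest.
Step-by-step check of the post-grant state:
  pool = (1, 3, 2)
  run alpha (needs (1, 1, 0), free (1, 3, 2)); after release of (1, 1, 0) the pool is (2, 4, 2)
  run foxtrot (needs (2, 3, 1), free (2, 4, 2)); after release of (3, 2, 2) the pool is (5, 6, 4)
  run india (needs (3, 2, 3), free (5, 6, 4)); after release of (3, 1, 0) the pool is (8, 7, 4)
  run charlie (needs (0, 2, 1), free (8, 7, 4)); after release of (0, 0, 1) the pool is (8, 7, 5)
  run echo (needs (4, 3, 2), free (8, 7, 5)); after release of (0, 2, 0) the pool is (8, 9, 5)
  run bravo (needs (5, 6, 2), free (8, 9, 5)); after release of (0, 3, 0) the pool is (8, 12, 5)
  run hotel (needs (1, 3, 2), free (8, 12, 5)); after release of (0, 2, 0) the pool is (8, 14, 5)


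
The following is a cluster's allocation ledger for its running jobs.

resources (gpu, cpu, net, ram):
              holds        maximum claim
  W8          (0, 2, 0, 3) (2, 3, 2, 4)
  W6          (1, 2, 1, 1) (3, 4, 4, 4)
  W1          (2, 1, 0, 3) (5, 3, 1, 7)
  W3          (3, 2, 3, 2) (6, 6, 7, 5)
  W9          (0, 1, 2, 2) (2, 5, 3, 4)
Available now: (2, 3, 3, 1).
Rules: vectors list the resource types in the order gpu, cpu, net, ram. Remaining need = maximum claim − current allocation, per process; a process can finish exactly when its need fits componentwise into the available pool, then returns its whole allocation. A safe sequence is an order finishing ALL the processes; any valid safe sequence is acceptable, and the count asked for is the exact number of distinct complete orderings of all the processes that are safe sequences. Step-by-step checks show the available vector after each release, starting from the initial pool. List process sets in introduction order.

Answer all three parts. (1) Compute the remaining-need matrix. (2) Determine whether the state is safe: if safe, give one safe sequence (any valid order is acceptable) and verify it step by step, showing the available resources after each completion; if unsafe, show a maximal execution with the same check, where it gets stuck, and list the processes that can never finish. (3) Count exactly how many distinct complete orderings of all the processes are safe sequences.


(1) Outstanding need per process (order gpu, cpu, net, ram):
  W8: (2, 1, 2, 1)
  W6: (2, 2, 3, 3)
  W1: (3, 2, 1, 4)
  W3: (3, 4, 4, 3)
  W9: (2, 4, 1, 2)
(2) The state is SAFE; one workable sequence: W8, W6, W1, W9, W3.
Key observation: W8 marks the first exact bind of the order: its need (2, 1, 2, 1) fits the free (2, 3, 3, 1) with zero slack on a requested resource.
Step-by-step check:
  pool = (2, 3, 3, 1)
  W8 needs (2, 1, 2, 1) <= (2, 3, 3, 1) -> finishes; pool += (0, 2, 0, 3) = (2, 5, 3, 4)
  W6 needs (2, 2, 3, 3) <= (2, 5, 3, 4) -> finishes; pool += (1, 2, 1, 1) = (3, 7, 4, 5)
  W1 needs (3, 2, 1, 4) <= (3, 7, 4, 5) -> finishes; pool += (2, 1, 0, 3) = (5, 8, 4, 8)
  W9 needs (2, 4, 1, 2) <= (5, 8, 4, 8) -> finishes; pool += (0, 1, 2, 2) = (5, 9, 6, 10)
  W3 needs (3, 4, 4, 3) <= (5, 9, 6, 10) -> finishes; pool += (3, 2, 3, 2) = (8, 11, 9, 12)
(3) Exactly 8 of the possible complete orderings are safe sequences.


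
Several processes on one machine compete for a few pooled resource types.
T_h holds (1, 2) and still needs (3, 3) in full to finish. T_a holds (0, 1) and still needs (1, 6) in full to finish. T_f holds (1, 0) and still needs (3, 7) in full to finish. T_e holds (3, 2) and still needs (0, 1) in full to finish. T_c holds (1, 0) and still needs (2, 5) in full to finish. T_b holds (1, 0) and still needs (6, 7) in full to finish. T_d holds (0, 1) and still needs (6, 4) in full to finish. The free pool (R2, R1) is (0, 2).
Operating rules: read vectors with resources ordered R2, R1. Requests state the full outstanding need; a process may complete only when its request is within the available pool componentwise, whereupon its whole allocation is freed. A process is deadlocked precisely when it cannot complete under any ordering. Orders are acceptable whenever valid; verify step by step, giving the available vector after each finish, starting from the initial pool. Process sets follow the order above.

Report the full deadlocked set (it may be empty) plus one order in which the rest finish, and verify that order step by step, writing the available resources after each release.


The deadlocked set is empty.
Key observation: T_e fits the free pool immediately, and its release cascades until everyone finishes.
One completion order for the rest: T_e, T_h, T_a, T_f, T_c, T_d, T_b. Walking it through:
  pool = (0, 2)
  T_e needs (0, 1) <= (0, 2) -> finishes; pool += (3, 2) = (3, 4)
  T_h needs (3, 3) <= (3, 4) -> finishes; pool += (1, 2) = (4, 6)
  T_a needs (1, 6) <= (4, 6) -> finishes; pool += (0, 1) = (4, 7)
  T_f needs (3, 7) <= (4, 7) -> finishes; pool += (1, 0) = (5, 7)
  T_c needs (2, 5) <= (5, 7) -> finishes; pool += (1, 0) = (6, 7)
  T_d needs (6, 4) <= (6, 7) -> finishes; pool += (0, 1) = (6, 8)
  T_b needs (6, 7) <= (6, 8) -> finishes; pool += (1, 0) = (7, 8)


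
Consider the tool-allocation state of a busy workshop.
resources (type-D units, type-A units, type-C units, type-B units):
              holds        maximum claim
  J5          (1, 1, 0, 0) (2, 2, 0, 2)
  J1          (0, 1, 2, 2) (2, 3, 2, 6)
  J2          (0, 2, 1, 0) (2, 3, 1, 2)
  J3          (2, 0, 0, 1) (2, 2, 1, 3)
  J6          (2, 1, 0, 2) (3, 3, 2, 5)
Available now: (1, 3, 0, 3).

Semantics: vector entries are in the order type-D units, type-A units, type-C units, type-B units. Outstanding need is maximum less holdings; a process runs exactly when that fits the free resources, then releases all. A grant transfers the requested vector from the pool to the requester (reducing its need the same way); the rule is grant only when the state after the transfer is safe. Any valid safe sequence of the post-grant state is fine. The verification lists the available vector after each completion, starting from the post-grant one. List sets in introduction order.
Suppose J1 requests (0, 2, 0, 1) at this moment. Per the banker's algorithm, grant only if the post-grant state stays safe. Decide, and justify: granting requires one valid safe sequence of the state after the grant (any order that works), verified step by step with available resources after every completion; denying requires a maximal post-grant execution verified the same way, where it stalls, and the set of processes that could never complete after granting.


GRANT: granting preserves safety; a valid post-grant sequence is J5, J2, J3, J1, J6.
Key observation: after the grant the pool drops to (1, 1, 0, 2), which still lets J5 finish first and unwind the rest.
Verifying the post-grant state step by step:
  pool = (1, 1, 0, 2)
  J5: need (1, 1, 0, 2) fits (1, 1, 0, 2); releases (1, 1, 0, 0), pool now (2, 2, 0, 2)
  J2: need (2, 1, 0, 2) fits (2, 2, 0, 2); releases (0, 2, 1, 0), pool now (2, 4, 1, 2)
  J3: need (0, 2, 1, 2) fits (2, 4, 1, 2); releases (2, 0, 0, 1), pool now (4, 4, 1, 3)
  J1: need (2, 0, 0, 3) fits (4, 4, 1, 3); releases (0, 3, 2, 3), pool now (4, 7, 3, 6)
  J6: need (1, 2, 2, 3) fits (4, 7, 3, 6); releases (2, 1, 0, 2), pool now (6, 8, 3, 8)


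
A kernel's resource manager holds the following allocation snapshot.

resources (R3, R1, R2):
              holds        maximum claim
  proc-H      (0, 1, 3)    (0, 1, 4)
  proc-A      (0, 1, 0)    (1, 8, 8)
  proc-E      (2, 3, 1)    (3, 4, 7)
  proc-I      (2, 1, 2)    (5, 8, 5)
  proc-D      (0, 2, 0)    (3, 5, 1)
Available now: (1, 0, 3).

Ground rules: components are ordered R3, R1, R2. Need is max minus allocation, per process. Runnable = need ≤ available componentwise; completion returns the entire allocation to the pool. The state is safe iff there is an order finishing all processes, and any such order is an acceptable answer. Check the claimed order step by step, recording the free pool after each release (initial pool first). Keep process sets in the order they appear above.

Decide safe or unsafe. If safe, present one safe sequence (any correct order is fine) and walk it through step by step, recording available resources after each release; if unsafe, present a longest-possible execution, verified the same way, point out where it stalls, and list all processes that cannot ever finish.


UNSAFE — no complete ordering exists.
Key observation: proc-H, proc-E, proc-D can finish, but then (3, 6, 7) is all there is, and the blocked group's R1 demands exceed it.
The run proc-H, proc-E, proc-D cannot be extended any further. Step-by-step check:
  pool = (1, 0, 3)
  proc-H: need (0, 0, 1) fits (1, 0, 3); releases (0, 1, 3), pool now (1, 1, 6)
  proc-E: need (1, 1, 6) fits (1, 1, 6); releases (2, 3, 1), pool now (3, 4, 7)
  proc-D: need (3, 3, 1) fits (3, 4, 7); releases (0, 2, 0), pool now (3, 6, 7)
  blocked: proc-A wants (1, 7, 8), pool (3, 6, 7) — not enough R1 and R2
  blocked: proc-I wants (3, 7, 3), pool (3, 6, 7) — not enough R1
Never able to finish: proc-A and proc-I.


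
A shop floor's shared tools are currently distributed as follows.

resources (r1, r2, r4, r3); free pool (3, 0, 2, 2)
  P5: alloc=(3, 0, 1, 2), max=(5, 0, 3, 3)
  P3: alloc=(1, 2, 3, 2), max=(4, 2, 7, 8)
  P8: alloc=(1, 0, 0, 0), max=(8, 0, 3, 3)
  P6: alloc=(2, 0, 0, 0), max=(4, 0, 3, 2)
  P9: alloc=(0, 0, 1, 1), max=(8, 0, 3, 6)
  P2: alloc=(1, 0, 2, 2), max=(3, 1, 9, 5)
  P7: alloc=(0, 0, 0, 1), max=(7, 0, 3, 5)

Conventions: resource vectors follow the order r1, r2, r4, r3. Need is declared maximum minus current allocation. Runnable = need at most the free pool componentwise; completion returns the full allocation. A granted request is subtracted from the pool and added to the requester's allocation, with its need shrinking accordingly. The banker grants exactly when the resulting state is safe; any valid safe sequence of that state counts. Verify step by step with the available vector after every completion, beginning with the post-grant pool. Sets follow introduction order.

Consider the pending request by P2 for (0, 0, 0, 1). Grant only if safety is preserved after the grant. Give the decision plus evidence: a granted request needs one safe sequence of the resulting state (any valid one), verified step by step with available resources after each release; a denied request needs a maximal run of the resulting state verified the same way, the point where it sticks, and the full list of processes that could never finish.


DENY — the pretend-granted state is unsafe.
Key observation: after P5, P6, P8 the pool peaks at (9, 0, 3, 3), and each blocked process is short somewhere: P3 on r4, r3; P9 on r3; P2 on r2, r4; P7 on r3.
After a pretend grant, a maximal execution: P5, P6, P8 — then nothing else fits. Walking it through:
  pool = (3, 0, 2, 1)
  P5: need (2, 0, 2, 1) fits (3, 0, 2, 1); releases (3, 0, 1, 2), pool now (6, 0, 3, 3)
  P6: need (2, 0, 3, 2) fits (6, 0, 3, 3); releases (2, 0, 0, 0), pool now (8, 0, 3, 3)
  P8: need (7, 0, 3, 3) fits (8, 0, 3, 3); releases (1, 0, 0, 0), pool now (9, 0, 3, 3)
  blocked: P3 wants (3, 0, 4, 6), pool (9, 0, 3, 3) — not enough r4 and r3
  blocked: P9 wants (8, 0, 2, 5), pool (9, 0, 3, 3) — not enough r3
  blocked: P2 wants (2, 1, 7, 2), pool (9, 0, 3, 3) — not enough r2 and r4
  blocked: P7 wants (7, 0, 3, 4), pool (9, 0, 3, 3) — not enough r3
Had the request been granted, P3, P9, P2 and P7 could never finish.


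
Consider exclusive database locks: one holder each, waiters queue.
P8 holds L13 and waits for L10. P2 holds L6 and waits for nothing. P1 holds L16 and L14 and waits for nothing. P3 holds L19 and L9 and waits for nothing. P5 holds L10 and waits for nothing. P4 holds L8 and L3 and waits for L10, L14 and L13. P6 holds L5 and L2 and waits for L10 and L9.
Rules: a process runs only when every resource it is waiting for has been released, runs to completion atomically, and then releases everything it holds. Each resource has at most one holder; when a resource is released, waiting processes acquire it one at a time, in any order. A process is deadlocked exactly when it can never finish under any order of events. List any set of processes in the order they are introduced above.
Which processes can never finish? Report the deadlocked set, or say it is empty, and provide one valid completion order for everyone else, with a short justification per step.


No process is deadlocked.
Key observation: although several processes wait, no cycle exists — each chain bottoms out at a free runner.
One completion order for the rest: P5, P1, P8, P3, P6, P2, P4.
Walking it through:
  P5: no waits; runs immediately, freeing L10
  P1: no waits; runs immediately, freeing L16 and L14
  P8: everything it awaited (L10) is free; runs, freeing L13
  P3: no waits; runs immediately, freeing L19 and L9
  P6: everything it awaited (L10 and L9) is free; runs, freeing L5 and L2
  P2: no waits; runs immediately, freeing L6
  P4: everything it awaited (L10, L14 and L13) is free; runs, freeing L8 and L3
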